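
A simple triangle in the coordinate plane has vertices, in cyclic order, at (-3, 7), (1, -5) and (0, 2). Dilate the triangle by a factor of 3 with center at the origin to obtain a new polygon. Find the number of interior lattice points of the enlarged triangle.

Using the shoelace formula, 2A = |((-3)·(-5) − 1·7) + (1·2 − 0·(-5)) + (0·7 − (-3)·2)| = 16, so the area is 8.
Summing gcd(|Δx|,|Δy|) over the edges gives the boundary count: gcd(4,12) + gcd(1,7) + gcd(3,5) = 4+1+1 = 6.
Scaling by 3 multiplies the area by 3² = 9 (so the new area is 72) and multiplies the boundary lattice-point count by 3, giving 18.
By Pick's theorem, the interior count of the dilated polygon is 72 − 18/2 + 1 = 64.

64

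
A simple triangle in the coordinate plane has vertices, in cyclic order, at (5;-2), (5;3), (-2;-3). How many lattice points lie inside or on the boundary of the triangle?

By the shoelace formula, twice the signed area is |[5·3 − 5·(-2)] + [5·(-3) − (-2)·3] + [(-2)·(-2) − 5·(-3)]| = 35, so the area is 17.5.
The number of boundary lattice points is Σ gcd(|Δx|,|Δy|) = gcd(0,5) + gcd(7,6) + gcd(7,1) = 5+1+1 = 7.
Pick's theorem gives I = A − B/2 + 1 = 17.5 − 7/2 + 1 = 15, so the closed region contains I + B = 15 + 7 = 22 lattice points.

22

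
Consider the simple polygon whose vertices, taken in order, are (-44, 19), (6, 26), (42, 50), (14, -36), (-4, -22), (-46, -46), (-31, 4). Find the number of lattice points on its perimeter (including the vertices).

29

The number of boundary lattice points is Σ gcd(|Δx|,|Δy|) = gcd(50,7) + gcd(36,24) + gcd(28,86) + gcd(18,14) + gcd(42,24) + gcd(15,50) + gcd(13,15) = 1+12+2+2+6+5+1 = 29.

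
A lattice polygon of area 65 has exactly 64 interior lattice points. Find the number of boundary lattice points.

Pick's theorem gives A = I + B/2 − 1, so B = 2(A − I + 1) = 2(65 − 64 + 1) = 4.

4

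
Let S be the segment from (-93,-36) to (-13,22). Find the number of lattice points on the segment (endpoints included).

3

The number of lattice points on a segment between lattice points is gcd(|Δx|,|Δy|) + 1 = gcd(80,58) + 1 = 2 + 1 = 3.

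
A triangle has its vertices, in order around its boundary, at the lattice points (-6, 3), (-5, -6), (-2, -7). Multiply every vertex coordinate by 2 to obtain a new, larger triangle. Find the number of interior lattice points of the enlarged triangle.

49

Using the shoelace formula, 2A = |((-6)·(-6) − (-5)·3) + ((-5)·(-7) − (-2)·(-6)) + ((-2)·3 − (-6)·(-7))| = 26, so the area is 13.
The number of boundary lattice points is Σ gcd(|Δx|,|Δy|) = gcd(1,9) + gcd(3,1) + gcd(4,10) = 1+1+2 = 4.
Scaling by 2 multiplies the area by 2² = 4 (so the new area is 52) and multiplies the boundary lattice-point count by 2, giving 8.
By Pick's theorem, the interior count of the dilated polygon is 52 − 8/2 + 1 = 49.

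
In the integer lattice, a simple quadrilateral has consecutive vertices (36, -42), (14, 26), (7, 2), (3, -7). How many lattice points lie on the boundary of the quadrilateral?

5

The number of boundary lattice points is Σ gcd(|Δx|,|Δy|) = gcd(22,68) + gcd(7,24) + gcd(4,9) + gcd(33,35) = 2+1+1+1 = 5.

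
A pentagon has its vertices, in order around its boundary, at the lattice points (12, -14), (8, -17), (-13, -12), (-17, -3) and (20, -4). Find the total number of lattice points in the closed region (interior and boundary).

343

By the shoelace formula, twice the signed area is |[12·(-17) − 8·(-14)] + [8·(-12) − (-13)·(-17)] + [(-13)·(-3) − (-17)·(-12)] + [(-17)·(-4) − 20·(-3)] + [20·(-14) − 12·(-4)]| = 678, so the area is 339.
Summing gcd(|Δx|,|Δy|) over the edges gives the boundary count: gcd(4,3) + gcd(21,5) + gcd(4,9) + gcd(37,1) + gcd(8,10) = 1+1+1+1+2 = 6.
Pick's theorem gives I = A − B/2 + 1 = 339 − 6/2 + 1 = 337, so the closed region contains I + B = 337 + 6 = 343 lattice points.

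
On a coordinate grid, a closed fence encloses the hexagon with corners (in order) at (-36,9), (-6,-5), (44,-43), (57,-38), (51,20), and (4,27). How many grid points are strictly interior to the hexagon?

The shoelace formula gives twice the area as |[(-36)·(-5) − (-6)·9] + [(-6)·(-43) − 44·(-5)] + [44·(-38) − 57·(-43)] + [57·20 − 51·(-38)] + [51·27 − 4·20] + [4·9 − (-36)·27]| = 6874, so the area is 3437.
Summing gcd(|Δx|,|Δy|) over the edges gives the boundary count: gcd(30,14) + gcd(50,38) + gcd(13,5) + gcd(6,58) + gcd(47,7) + gcd(40,18) = 2+2+1+2+1+2 = 10.
Pick's theorem gives I = A − B/2 + 1 = 3437 − 10/2 + 1 = 3433.

3433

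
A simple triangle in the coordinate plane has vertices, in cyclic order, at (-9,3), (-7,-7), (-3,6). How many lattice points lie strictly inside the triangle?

31

By the shoelace formula, twice the signed area is |((-9)·(-7) − (-7)·3) + ((-7)·6 − (-3)·(-7)) + ((-3)·3 − (-9)·6)| = 66, so the area is 33.
Summing gcd(|Δx|,|Δy|) over the edges gives the boundary count: gcd(2,10) + gcd(4,13) + gcd(6,3) = 2+1+3 = 6.
Pick's theorem gives I = A − B/2 + 1 = 33 − 6/2 + 1 = 31.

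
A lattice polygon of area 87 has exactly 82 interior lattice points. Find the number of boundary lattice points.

Pick's theorem gives A = I + B/2 − 1, so B = 2(A − I + 1) = 2(87 − 82 + 1) = 12.

12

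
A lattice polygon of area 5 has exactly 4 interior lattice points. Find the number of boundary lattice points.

4

Pick's theorem gives A = I + B/2 − 1, so B = 2(A − I + 1) = 2(5 − 4 + 1) = 4.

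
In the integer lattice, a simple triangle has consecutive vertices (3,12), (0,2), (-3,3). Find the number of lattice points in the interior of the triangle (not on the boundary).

The shoelace formula gives twice the area as |(3·2 − 0·12) + (0·3 − (-3)·2) + ((-3)·12 − 3·3)| = 33, so the area is 16.5.
The number of boundary lattice points is Σ gcd(|Δx|,|Δy|) = gcd(3,10) + gcd(3,1) + gcd(6,9) = 1+1+3 = 5.
Pick's theorem gives I = A − B/2 + 1 = 16.5 − 5/2 + 1 = 15.

15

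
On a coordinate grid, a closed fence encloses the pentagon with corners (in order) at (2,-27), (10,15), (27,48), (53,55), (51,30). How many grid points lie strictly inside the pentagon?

1666

By the shoelace formula, twice the signed area is |[2·15 − 10·(-27)] + [10·48 − 27·15] + [27·55 − 53·48] + [53·30 − 51·55] + [51·(-27) − 2·30]| = 3336, so the area is 1668.
The number of boundary lattice points is Σ gcd(|Δx|,|Δy|) = gcd(8,42) + gcd(17,33) + gcd(26,7) + gcd(2,25) + gcd(49,57) = 2+1+1+1+1 = 6.
Pick's theorem gives I = A − B/2 + 1 = 1668 − 6/2 + 1 = 1666.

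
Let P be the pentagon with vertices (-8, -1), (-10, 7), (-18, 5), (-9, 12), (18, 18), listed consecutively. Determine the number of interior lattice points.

By the shoelace formula, twice the signed area is |((-8)·7 − (-10)·(-1)) + ((-10)·5 − (-18)·7) + ((-18)·12 − (-9)·5) + ((-9)·18 − 18·12) + (18·(-1) − (-8)·18)| = 413, so the area is 413/2.
Along each edge there are gcd(|Δx|,|Δy|)+1 lattice points, so counting each shared vertex once the boundary has gcd(2,8) + gcd(8,2) + gcd(9,7) + gcd(27,6) + gcd(26,19) = 2+2+1+3+1 = 9.
Pick's theorem gives I = A − B/2 + 1 = 413/2 − 9/2 + 1 = 203.

203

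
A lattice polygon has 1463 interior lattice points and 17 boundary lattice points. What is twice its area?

2941

Pick's theorem states A = I + B/2 − 1, so A = 1463 + 17/2 − 1 = 2941/2.
Hence 2A = 2941.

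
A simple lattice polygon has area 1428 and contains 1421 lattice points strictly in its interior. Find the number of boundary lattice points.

Pick's theorem gives A = I + B/2 − 1, so B = 2(A − I + 1) = 2(1428 − 1421 + 1) = 16.

16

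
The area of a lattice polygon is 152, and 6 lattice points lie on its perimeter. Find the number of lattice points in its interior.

Pick's theorem A = I + B/2 − 1 rearranges to I = A − B/2 + 1 = 152 − 6/2 + 1 = 150.

150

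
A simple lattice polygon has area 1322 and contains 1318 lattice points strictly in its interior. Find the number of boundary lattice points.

Pick's theorem gives A = I + B/2 − 1, so B = 2(A − I + 1) = 2(1322 − 1318 + 1) = 10.

10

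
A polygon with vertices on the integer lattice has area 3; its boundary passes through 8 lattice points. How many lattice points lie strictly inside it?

0

Pick's theorem A = I + B/2 − 1 rearranges to I = A − B/2 + 1 = 3 − 8/2 + 1 = 0.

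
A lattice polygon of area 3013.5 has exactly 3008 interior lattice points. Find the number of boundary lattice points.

13

Pick's theorem gives A = I + B/2 − 1, so B = 2(A − I + 1) = 2(3013.5 − 3008 + 1) = 13.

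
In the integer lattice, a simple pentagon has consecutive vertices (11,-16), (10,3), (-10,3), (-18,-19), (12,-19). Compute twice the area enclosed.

The shoelace formula gives twice the area as |[11·3 − 10·(-16)] + [10·3 − (-10)·3] + [(-10)·(-19) − (-18)·3] + [(-18)·(-19) − 12·(-19)] + [12·(-16) − 11·(-19)]| = 1084, so the area is 542.

1084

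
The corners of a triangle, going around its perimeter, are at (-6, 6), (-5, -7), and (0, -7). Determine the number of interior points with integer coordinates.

Using the shoelace formula, 2A = |((-6)·(-7) − (-5)·6) + ((-5)·(-7) − 0·(-7)) + (0·6 − (-6)·(-7))| = 65, so the area is 65/2.
The number of boundary lattice points is Σ gcd(|Δx|,|Δy|) = gcd(1,13) + gcd(5,0) + gcd(6,13) = 1+5+1 = 7.
By Pick's theorem A = I + B/2 − 1, so I = 65/2 − 7/2 + 1 = 30.

30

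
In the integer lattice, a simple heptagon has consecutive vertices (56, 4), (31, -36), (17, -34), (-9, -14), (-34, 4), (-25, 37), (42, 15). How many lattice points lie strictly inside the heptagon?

3692

Using the shoelace formula, 2A = |(56·(-36) − 31·4) + (31·(-34) − 17·(-36)) + (17·(-14) − (-9)·(-34)) + ((-9)·4 − (-34)·(-14)) + ((-34)·37 − (-25)·4) + ((-25)·15 − 42·37) + (42·4 − 56·15)| = 7397, so the area is 3698.5.
Summing gcd(|Δx|,|Δy|) over the edges gives the boundary count: gcd(25,40) + gcd(14,2) + gcd(26,20) + gcd(25,18) + gcd(9,33) + gcd(67,22) + gcd(14,11) = 5+2+2+1+3+1+1 = 15.
Pick's theorem gives I = A − B/2 + 1 = 3698.5 − 15/2 + 1 = 3692.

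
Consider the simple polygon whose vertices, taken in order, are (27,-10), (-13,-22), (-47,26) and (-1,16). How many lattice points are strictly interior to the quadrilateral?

By the shoelace formula, twice the signed area is |(27·(-22) − (-13)·(-10)) + ((-13)·26 − (-47)·(-22)) + ((-47)·16 − (-1)·26) + ((-1)·(-10) − 27·16)| = 3244, so the area is 1622.
Summing gcd(|Δx|,|Δy|) over the edges gives the boundary count: gcd(40,12) + gcd(34,48) + gcd(46,10) + gcd(28,26) = 4+2+2+2 = 10.
By Pick's theorem A = I + B/2 − 1, so I = 1622 − 10/2 + 1 = 1618.

1618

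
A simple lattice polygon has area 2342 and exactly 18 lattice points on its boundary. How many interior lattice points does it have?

2334

From Pick's theorem, I = A − B/2 + 1 = 2342 − 18/2 + 1 = 2334.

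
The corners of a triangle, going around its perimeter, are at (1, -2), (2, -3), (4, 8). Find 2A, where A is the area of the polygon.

13

The shoelace formula gives twice the area as |(1·(-3) − 2·(-2)) + (2·8 − 4·(-3)) + (4·(-2) − 1·8)| = 13, so the area is 13/2.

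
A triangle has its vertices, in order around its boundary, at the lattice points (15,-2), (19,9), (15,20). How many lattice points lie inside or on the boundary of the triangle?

57

Using the shoelace formula, 2A = |[15·9 − 19·(-2)] + [19·20 − 15·9] + [15·(-2) − 15·20]| = 88, so the area is 44.
Along each edge there are gcd(|Δx|,|Δy|)+1 lattice points, so counting each shared vertex once the boundary has gcd(4,11) + gcd(4,11) + gcd(0,22) = 1+1+22 = 24.
Pick's theorem gives I = A − B/2 + 1 = 44 − 24/2 + 1 = 33, so the closed region contains I + B = 33 + 24 = 57 lattice points.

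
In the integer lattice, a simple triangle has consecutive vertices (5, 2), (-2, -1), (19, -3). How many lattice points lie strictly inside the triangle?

38

Using the shoelace formula, 2A = |[5·(-1) − (-2)·2] + [(-2)·(-3) − 19·(-1)] + [19·2 − 5·(-3)]| = 77, so the area is 38.5.
Summing gcd(|Δx|,|Δy|) over the edges gives the boundary count: gcd(7,3) + gcd(21,2) + gcd(14,5) = 1+1+1 = 3.
By Pick's theorem A = I + B/2 − 1, so I = 38.5 − 3/2 + 1 = 38.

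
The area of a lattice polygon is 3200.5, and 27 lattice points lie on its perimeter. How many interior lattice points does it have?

From Pick's theorem, I = A − B/2 + 1 = 3200.5 − 27/2 + 1 = 3188.

3188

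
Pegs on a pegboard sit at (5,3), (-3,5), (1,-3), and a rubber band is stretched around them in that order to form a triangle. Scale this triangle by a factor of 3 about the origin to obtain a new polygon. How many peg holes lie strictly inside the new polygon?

241

Using the shoelace formula, 2A = |[5·5 − (-3)·3] + [(-3)·(-3) − 1·5] + [1·3 − 5·(-3)]| = 56, so the area is 28.
Along each edge there are gcd(|Δx|,|Δy|)+1 lattice points, so counting each shared vertex once the boundary has gcd(8,2) + gcd(4,8) + gcd(4,6) = 2+4+2 = 8.
Scaling by 3 multiplies the area by 3² = 9 (so the new area is 252) and multiplies the boundary lattice-point count by 3, giving 24.
By Pick's theorem, the interior count of the dilated polygon is 252 − 24/2 + 1 = 241.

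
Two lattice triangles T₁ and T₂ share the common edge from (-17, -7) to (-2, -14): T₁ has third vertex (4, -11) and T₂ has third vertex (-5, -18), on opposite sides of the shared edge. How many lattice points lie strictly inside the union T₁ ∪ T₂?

82

The union is the simple quadrilateral with vertices (-17, -7), (4, -11), (-2, -14), (-5, -18) in order.
Using the shoelace formula, 2A = |((-17)·(-11) − 4·(-7)) + (4·(-14) − (-2)·(-11)) + ((-2)·(-18) − (-5)·(-14)) + ((-5)·(-7) − (-17)·(-18))| = 168, so the area is 84.
Along each edge there are gcd(|Δx|,|Δy|)+1 lattice points, so counting each shared vertex once the boundary has gcd(21,4) + gcd(6,3) + gcd(3,4) + gcd(12,11) = 1+3+1+1 = 6.
By Pick's theorem I = A − B/2 + 1 = 84 − 6/2 + 1 = 82.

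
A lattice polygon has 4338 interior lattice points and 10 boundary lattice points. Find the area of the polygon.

4342

Pick's theorem states A = I + B/2 − 1, so A = 4338 + 10/2 − 1 = 4342.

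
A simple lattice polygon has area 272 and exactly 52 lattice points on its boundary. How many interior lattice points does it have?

Pick's theorem A = I + B/2 − 1 rearranges to I = A − B/2 + 1 = 272 − 52/2 + 1 = 247.

247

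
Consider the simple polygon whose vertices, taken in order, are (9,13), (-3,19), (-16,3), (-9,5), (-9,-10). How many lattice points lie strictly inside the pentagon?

269

The shoelace formula gives twice the area as |(9·19 − (-3)·13) + ((-3)·3 − (-16)·19) + ((-16)·5 − (-9)·3) + ((-9)·(-10) − (-9)·5) + ((-9)·13 − 9·(-10))| = 560, so the area is 280.
Summing gcd(|Δx|,|Δy|) over the edges gives the boundary count: gcd(12,6) + gcd(13,16) + gcd(7,2) + gcd(0,15) + gcd(18,23) = 6+1+1+15+1 = 24.
Pick's theorem gives I = A − B/2 + 1 = 280 − 24/2 + 1 = 269.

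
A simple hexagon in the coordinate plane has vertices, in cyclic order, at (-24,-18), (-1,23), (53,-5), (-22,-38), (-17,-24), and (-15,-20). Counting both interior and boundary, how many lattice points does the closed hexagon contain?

2134

By the shoelace formula, twice the signed area is |((-24)·23 − (-1)·(-18)) + ((-1)·(-5) − 53·23) + (53·(-38) − (-22)·(-5)) + ((-22)·(-24) − (-17)·(-38)) + ((-17)·(-20) − (-15)·(-24)) + ((-15)·(-18) − (-24)·(-20))| = 4256, so the area is 2128.
Along each edge there are gcd(|Δx|,|Δy|)+1 lattice points, so counting each shared vertex once the boundary has gcd(23,41) + gcd(54,28) + gcd(75,33) + gcd(5,14) + gcd(2,4) + gcd(9,2) = 1+2+3+1+2+1 = 10.
Pick's theorem gives I = A − B/2 + 1 = 2128 − 10/2 + 1 = 2124, so the closed region contains I + B = 2124 + 10 = 2134 lattice points.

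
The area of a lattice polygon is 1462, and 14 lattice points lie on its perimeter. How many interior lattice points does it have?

1456

Pick's theorem A = I + B/2 − 1 rearranges to I = A − B/2 + 1 = 1462 − 14/2 + 1 = 1456.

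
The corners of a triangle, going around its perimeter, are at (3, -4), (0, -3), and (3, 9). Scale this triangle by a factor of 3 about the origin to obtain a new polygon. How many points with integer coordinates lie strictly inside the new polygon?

151

Using the shoelace formula, 2A = |[3·(-3) − 0·(-4)] + [0·9 − 3·(-3)] + [3·(-4) − 3·9]| = 39, so the area is 19.5.
Along each edge there are gcd(|Δx|,|Δy|)+1 lattice points, so counting each shared vertex once the boundary has gcd(3,1) + gcd(3,12) + gcd(0,13) = 1+3+13 = 17.
Scaling by 3 multiplies the area by 3² = 9 (so the new area is 351/2) and multiplies the boundary lattice-point count by 3, giving 51.
By Pick's theorem, the interior count of the dilated polygon is 351/2 − 51/2 + 1 = 151.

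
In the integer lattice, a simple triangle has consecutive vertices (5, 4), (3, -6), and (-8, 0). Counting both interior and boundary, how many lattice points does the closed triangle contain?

By the shoelace formula, twice the signed area is |[5·(-6) − 3·4] + [3·0 − (-8)·(-6)] + [(-8)·4 − 5·0]| = 122, so the area is 61.
Summing gcd(|Δx|,|Δy|) over the edges gives the boundary count: gcd(2,10) + gcd(11,6) + gcd(13,4) = 2+1+1 = 4.
Pick's theorem gives I = A − B/2 + 1 = 61 − 4/2 + 1 = 60, so the closed region contains I + B = 60 + 4 = 64 lattice points.

64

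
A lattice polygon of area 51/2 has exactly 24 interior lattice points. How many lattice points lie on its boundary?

Pick's theorem gives A = I + B/2 − 1, so B = 2(A − I + 1) = 2(51/2 − 24 + 1) = 5.

5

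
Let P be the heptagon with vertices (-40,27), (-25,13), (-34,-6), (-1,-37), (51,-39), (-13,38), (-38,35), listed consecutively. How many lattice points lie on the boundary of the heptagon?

Summing gcd(|Δx|,|Δy|) over the edges gives the boundary count: gcd(15,14) + gcd(9,19) + gcd(33,31) + gcd(52,2) + gcd(64,77) + gcd(25,3) + gcd(2,8) = 1+1+1+2+1+1+2 = 9.

9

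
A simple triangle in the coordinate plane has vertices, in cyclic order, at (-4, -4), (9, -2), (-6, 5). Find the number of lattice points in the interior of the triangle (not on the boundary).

The shoelace formula gives twice the area as |((-4)·(-2) − 9·(-4)) + (9·5 − (-6)·(-2)) + ((-6)·(-4) − (-4)·5)| = 121, so the area is 121/2.
Summing gcd(|Δx|,|Δy|) over the edges gives the boundary count: gcd(13,2) + gcd(15,7) + gcd(2,9) = 1+1+1 = 3.
Pick's theorem gives I = A − B/2 + 1 = 121/2 − 3/2 + 1 = 60.

60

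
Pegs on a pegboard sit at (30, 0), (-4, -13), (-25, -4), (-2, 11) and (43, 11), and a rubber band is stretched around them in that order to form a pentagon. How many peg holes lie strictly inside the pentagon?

879

The shoelace formula gives twice the area as |[30·(-13) − (-4)·0] + [(-4)·(-4) − (-25)·(-13)] + [(-25)·11 − (-2)·(-4)] + [(-2)·11 − 43·11] + [43·0 − 30·11]| = 1807, so the area is 903.5.
Summing gcd(|Δx|,|Δy|) over the edges gives the boundary count: gcd(34,13) + gcd(21,9) + gcd(23,15) + gcd(45,0) + gcd(13,11) = 1+3+1+45+1 = 51.
Pick's theorem gives I = A − B/2 + 1 = 903.5 − 51/2 + 1 = 879.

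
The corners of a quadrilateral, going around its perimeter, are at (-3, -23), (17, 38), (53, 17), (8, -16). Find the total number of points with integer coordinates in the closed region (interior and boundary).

1337

The shoelace formula gives twice the area as |((-3)·38 − 17·(-23)) + (17·17 − 53·38) + (53·(-16) − 8·17) + (8·(-23) − (-3)·(-16))| = 2664, so the area is 1332.
Along each edge there are gcd(|Δx|,|Δy|)+1 lattice points, so counting each shared vertex once the boundary has gcd(20,61) + gcd(36,21) + gcd(45,33) + gcd(11,7) = 1+3+3+1 = 8.
Pick's theorem gives I = A − B/2 + 1 = 1332 − 8/2 + 1 = 1329, so the closed region contains I + B = 1329 + 8 = 1337 lattice points.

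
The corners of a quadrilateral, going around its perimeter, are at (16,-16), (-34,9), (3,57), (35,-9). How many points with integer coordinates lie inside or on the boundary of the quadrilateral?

The shoelace formula gives twice the area as |[16·9 − (-34)·(-16)] + [(-34)·57 − 3·9] + [3·(-9) − 35·57] + [35·(-16) − 16·(-9)]| = 4803, so the area is 2401.5.
Along each edge there are gcd(|Δx|,|Δy|)+1 lattice points, so counting each shared vertex once the boundary has gcd(50,25) + gcd(37,48) + gcd(32,66) + gcd(19,7) = 25+1+2+1 = 29.
Pick's theorem gives I = A − B/2 + 1 = 2401.5 − 29/2 + 1 = 2388, so the closed region contains I + B = 2388 + 29 = 2417 lattice points.

2417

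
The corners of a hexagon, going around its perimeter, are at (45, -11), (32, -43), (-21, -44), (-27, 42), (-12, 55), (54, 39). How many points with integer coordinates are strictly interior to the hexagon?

By the shoelace formula, twice the signed area is |(45·(-43) − 32·(-11)) + (32·(-44) − (-21)·(-43)) + ((-21)·42 − (-27)·(-44)) + ((-27)·55 − (-12)·42) + ((-12)·39 − 54·55) + (54·(-11) − 45·39)| = 12732, so the area is 6366.
The number of boundary lattice points is Σ gcd(|Δx|,|Δy|) = gcd(13,32) + gcd(53,1) + gcd(6,86) + gcd(15,13) + gcd(66,16) + gcd(9,50) = 1+1+2+1+2+1 = 8.
By Pick's theorem A = I + B/2 − 1, so I = 6366 − 8/2 + 1 = 6363.

6363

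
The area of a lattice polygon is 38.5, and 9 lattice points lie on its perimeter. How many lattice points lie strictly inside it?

From Pick's theorem, I = A − B/2 + 1 = 38.5 − 9/2 + 1 = 35.

35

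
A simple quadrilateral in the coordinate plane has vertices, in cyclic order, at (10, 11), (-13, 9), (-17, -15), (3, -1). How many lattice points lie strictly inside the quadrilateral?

340

The shoelace formula gives twice the area as |(10·9 − (-13)·11) + ((-13)·(-15) − (-17)·9) + ((-17)·(-1) − 3·(-15)) + (3·11 − 10·(-1))| = 686, so the area is 343.
Along each edge there are gcd(|Δx|,|Δy|)+1 lattice points, so counting each shared vertex once the boundary has gcd(23,2) + gcd(4,24) + gcd(20,14) + gcd(7,12) = 1+4+2+1 = 8.
By Pick's theorem A = I + B/2 − 1, so I = 343 − 8/2 + 1 = 340.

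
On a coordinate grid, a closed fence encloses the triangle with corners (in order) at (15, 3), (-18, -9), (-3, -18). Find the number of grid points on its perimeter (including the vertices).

The number of boundary lattice points is Σ gcd(|Δx|,|Δy|) = gcd(33,12) + gcd(15,9) + gcd(18,21) = 3+3+3 = 9.

9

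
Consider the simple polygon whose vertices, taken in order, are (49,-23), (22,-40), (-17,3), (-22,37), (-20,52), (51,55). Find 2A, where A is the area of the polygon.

By the shoelace formula, twice the signed area is |(49·(-40) − 22·(-23)) + (22·3 − (-17)·(-40)) + ((-17)·37 − (-22)·3) + ((-22)·52 − (-20)·37) + ((-20)·55 − 51·52) + (51·(-23) − 49·55)| = 10655, so the area is 5327.5.

10655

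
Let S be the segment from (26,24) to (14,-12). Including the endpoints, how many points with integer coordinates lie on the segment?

The number of lattice points on a segment between lattice points is gcd(|Δx|,|Δy|) + 1 = gcd(12,36) + 1 = 12 + 1 = 13.

13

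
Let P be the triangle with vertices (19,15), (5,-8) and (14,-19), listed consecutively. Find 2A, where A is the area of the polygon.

361

By the shoelace formula, twice the signed area is |(19·(-8) − 5·15) + (5·(-19) − 14·(-8)) + (14·15 − 19·(-19))| = 361, so the area is 361/2.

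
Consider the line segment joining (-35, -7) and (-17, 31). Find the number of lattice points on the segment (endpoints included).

The number of lattice points on a segment between lattice points is gcd(|Δx|,|Δy|) + 1 = gcd(18,38) + 1 = 2 + 1 = 3.

3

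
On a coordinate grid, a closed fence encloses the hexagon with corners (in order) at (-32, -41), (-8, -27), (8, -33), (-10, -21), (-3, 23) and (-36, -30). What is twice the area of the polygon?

By the shoelace formula, twice the signed area is |((-32)·(-27) − (-8)·(-41)) + ((-8)·(-33) − 8·(-27)) + (8·(-21) − (-10)·(-33)) + ((-10)·23 − (-3)·(-21)) + ((-3)·(-30) − (-36)·23) + ((-36)·(-41) − (-32)·(-30))| = 1659, so the area is 829.5.

1659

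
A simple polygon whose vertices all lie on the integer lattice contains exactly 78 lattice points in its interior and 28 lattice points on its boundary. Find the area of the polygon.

91

Pick's theorem states A = I + B/2 − 1, so A = 78 + 28/2 − 1 = 91.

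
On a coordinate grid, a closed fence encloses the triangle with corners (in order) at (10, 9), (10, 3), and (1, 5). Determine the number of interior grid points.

By the shoelace formula, twice the signed area is |[10·3 − 10·9] + [10·5 − 1·3] + [1·9 − 10·5]| = 54, so the area is 27.
The number of boundary lattice points is Σ gcd(|Δx|,|Δy|) = gcd(0,6) + gcd(9,2) + gcd(9,4) = 6+1+1 = 8.
By Pick's theorem A = I + B/2 − 1, so I = 27 − 8/2 + 1 = 24.

24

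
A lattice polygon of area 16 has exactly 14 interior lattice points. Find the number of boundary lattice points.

Pick's theorem gives A = I + B/2 − 1, so B = 2(A − I + 1) = 2(16 − 14 + 1) = 6.

6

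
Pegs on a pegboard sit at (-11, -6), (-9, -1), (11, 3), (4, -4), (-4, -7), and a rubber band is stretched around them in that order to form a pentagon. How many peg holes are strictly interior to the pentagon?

100

By the shoelace formula, twice the signed area is |((-11)·(-1) − (-9)·(-6)) + ((-9)·3 − 11·(-1)) + (11·(-4) − 4·3) + (4·(-7) − (-4)·(-4)) + ((-4)·(-6) − (-11)·(-7))| = 212, so the area is 106.
Along each edge there are gcd(|Δx|,|Δy|)+1 lattice points, so counting each shared vertex once the boundary has gcd(2,5) + gcd(20,4) + gcd(7,7) + gcd(8,3) + gcd(7,1) = 1+4+7+1+1 = 14.
Pick's theorem gives I = A − B/2 + 1 = 106 − 14/2 + 1 = 100.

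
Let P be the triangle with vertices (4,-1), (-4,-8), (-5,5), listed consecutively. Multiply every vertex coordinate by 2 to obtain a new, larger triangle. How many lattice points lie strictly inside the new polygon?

By the shoelace formula, twice the signed area is |[4·(-8) − (-4)·(-1)] + [(-4)·5 − (-5)·(-8)] + [(-5)·(-1) − 4·5]| = 111, so the area is 111/2.
Along each edge there are gcd(|Δx|,|Δy|)+1 lattice points, so counting each shared vertex once the boundary has gcd(8,7) + gcd(1,13) + gcd(9,6) = 1+1+3 = 5.
Scaling by 2 multiplies the area by 2² = 4 (so the new area is 222) and multiplies the boundary lattice-point count by 2, giving 10.
By Pick's theorem, the interior count of the dilated polygon is 222 − 10/2 + 1 = 218.

218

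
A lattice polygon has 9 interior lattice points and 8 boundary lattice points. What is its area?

12

Pick's theorem states A = I + B/2 − 1, so A = 9 + 8/2 − 1 = 12.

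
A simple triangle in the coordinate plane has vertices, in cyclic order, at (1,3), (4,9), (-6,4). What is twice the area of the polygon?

45

Using the shoelace formula, 2A = |(1·9 − 4·3) + (4·4 − (-6)·9) + ((-6)·3 − 1·4)| = 45, so the area is 22.5.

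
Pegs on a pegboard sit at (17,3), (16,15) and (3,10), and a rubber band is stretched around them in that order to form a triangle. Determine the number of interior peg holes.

77

The shoelace formula gives twice the area as |[17·15 − 16·3] + [16·10 − 3·15] + [3·3 − 17·10]| = 161, so the area is 161/2.
Along each edge there are gcd(|Δx|,|Δy|)+1 lattice points, so counting each shared vertex once the boundary has gcd(1,12) + gcd(13,5) + gcd(14,7) = 1+1+7 = 9.
By Pick's theorem A = I + B/2 − 1, so I = 161/2 − 9/2 + 1 = 77.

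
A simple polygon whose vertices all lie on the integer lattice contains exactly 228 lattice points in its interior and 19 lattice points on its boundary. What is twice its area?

Pick's theorem states A = I + B/2 − 1, so A = 228 + 19/2 − 1 = 473/2.
Hence 2A = 473.

473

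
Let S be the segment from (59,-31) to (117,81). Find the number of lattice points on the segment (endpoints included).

3

The number of lattice points on a segment between lattice points is gcd(|Δx|,|Δy|) + 1 = gcd(58,112) + 1 = 2 + 1 = 3.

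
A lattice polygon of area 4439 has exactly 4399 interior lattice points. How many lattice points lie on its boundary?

Pick's theorem gives A = I + B/2 − 1, so B = 2(A − I + 1) = 2(4439 − 4399 + 1) = 82.

82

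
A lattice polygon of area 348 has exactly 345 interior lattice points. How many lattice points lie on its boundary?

Pick's theorem gives A = I + B/2 − 1, so B = 2(A − I + 1) = 2(348 − 345 + 1) = 8.

8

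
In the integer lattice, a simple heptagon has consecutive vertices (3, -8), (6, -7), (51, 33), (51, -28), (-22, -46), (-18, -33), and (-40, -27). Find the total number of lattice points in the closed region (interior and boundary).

The shoelace formula gives twice the area as |[3·(-7) − 6·(-8)] + [6·33 − 51·(-7)] + [51·(-28) − 51·33] + [51·(-46) − (-22)·(-28)] + [(-22)·(-33) − (-18)·(-46)] + [(-18)·(-27) − (-40)·(-33)] + [(-40)·(-8) − 3·(-27)]| = 6026, so the area is 3013.
Along each edge there are gcd(|Δx|,|Δy|)+1 lattice points, so counting each shared vertex once the boundary has gcd(3,1) + gcd(45,40) + gcd(0,61) + gcd(73,18) + gcd(4,13) + gcd(22,6) + gcd(43,19) = 1+5+61+1+1+2+1 = 72.
Pick's theorem gives I = A − B/2 + 1 = 3013 − 72/2 + 1 = 2978, so the closed region contains I + B = 2978 + 72 = 3050 lattice points.

3050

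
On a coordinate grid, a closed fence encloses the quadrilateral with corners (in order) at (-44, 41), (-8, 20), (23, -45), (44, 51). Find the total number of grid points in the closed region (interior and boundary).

3280

The shoelace formula gives twice the area as |((-44)·20 − (-8)·41) + ((-8)·(-45) − 23·20) + (23·51 − 44·(-45)) + (44·41 − (-44)·51)| = 6549, so the area is 6549/2.
Along each edge there are gcd(|Δx|,|Δy|)+1 lattice points, so counting each shared vertex once the boundary has gcd(36,21) + gcd(31,65) + gcd(21,96) + gcd(88,10) = 3+1+3+2 = 9.
Pick's theorem gives I = A − B/2 + 1 = 6549/2 − 9/2 + 1 = 3271, so the closed region contains I + B = 3271 + 9 = 3280 lattice points.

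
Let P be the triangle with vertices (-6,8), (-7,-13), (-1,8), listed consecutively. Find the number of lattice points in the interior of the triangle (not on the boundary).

49

Using the shoelace formula, 2A = |[(-6)·(-13) − (-7)·8] + [(-7)·8 − (-1)·(-13)] + [(-1)·8 − (-6)·8]| = 105, so the area is 105/2.
Along each edge there are gcd(|Δx|,|Δy|)+1 lattice points, so counting each shared vertex once the boundary has gcd(1,21) + gcd(6,21) + gcd(5,0) = 1+3+5 = 9.
Pick's theorem gives I = A − B/2 + 1 = 105/2 − 9/2 + 1 = 49.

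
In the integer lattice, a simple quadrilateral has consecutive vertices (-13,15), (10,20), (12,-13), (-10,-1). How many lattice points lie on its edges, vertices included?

5

The number of boundary lattice points is Σ gcd(|Δx|,|Δy|) = gcd(23,5) + gcd(2,33) + gcd(22,12) + gcd(3,16) = 1+1+2+1 = 5.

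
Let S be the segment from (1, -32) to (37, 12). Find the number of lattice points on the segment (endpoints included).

5

The number of lattice points on a segment between lattice points is gcd(|Δx|,|Δy|) + 1 = gcd(36,44) + 1 = 4 + 1 = 5.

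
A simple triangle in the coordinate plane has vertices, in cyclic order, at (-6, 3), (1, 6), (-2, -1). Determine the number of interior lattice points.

18

Using the shoelace formula, 2A = |((-6)·6 − 1·3) + (1·(-1) − (-2)·6) + ((-2)·3 − (-6)·(-1))| = 40, so the area is 20.
The number of boundary lattice points is Σ gcd(|Δx|,|Δy|) = gcd(7,3) + gcd(3,7) + gcd(4,4) = 1+1+4 = 6.
Pick's theorem gives I = A − B/2 + 1 = 20 − 6/2 + 1 = 18.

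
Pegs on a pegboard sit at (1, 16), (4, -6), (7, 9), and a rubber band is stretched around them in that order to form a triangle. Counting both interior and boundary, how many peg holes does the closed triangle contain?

Using the shoelace formula, 2A = |(1·(-6) − 4·16) + (4·9 − 7·(-6)) + (7·16 − 1·9)| = 111, so the area is 55.5.
The number of boundary lattice points is Σ gcd(|Δx|,|Δy|) = gcd(3,22) + gcd(3,15) + gcd(6,7) = 1+3+1 = 5.
Pick's theorem gives I = A − B/2 + 1 = 55.5 − 5/2 + 1 = 54, so the closed region contains I + B = 54 + 5 = 59 lattice points.

59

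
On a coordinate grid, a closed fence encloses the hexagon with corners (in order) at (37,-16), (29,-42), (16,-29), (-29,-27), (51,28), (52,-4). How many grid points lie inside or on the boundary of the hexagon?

The shoelace formula gives twice the area as |[37·(-42) − 29·(-16)] + [29·(-29) − 16·(-42)] + [16·(-27) − (-29)·(-29)] + [(-29)·28 − 51·(-27)] + [51·(-4) − 52·28] + [52·(-16) − 37·(-4)]| = 4311, so the area is 4311/2.
Summing gcd(|Δx|,|Δy|) over the edges gives the boundary count: gcd(8,26) + gcd(13,13) + gcd(45,2) + gcd(80,55) + gcd(1,32) + gcd(15,12) = 2+13+1+5+1+3 = 25.
Pick's theorem gives I = A − B/2 + 1 = 4311/2 − 25/2 + 1 = 2144, so the closed region contains I + B = 2144 + 25 = 2169 lattice points.

2169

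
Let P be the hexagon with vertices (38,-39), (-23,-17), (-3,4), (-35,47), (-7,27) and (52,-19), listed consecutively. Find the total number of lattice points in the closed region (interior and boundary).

2446

By the shoelace formula, twice the signed area is |[38·(-17) − (-23)·(-39)] + [(-23)·4 − (-3)·(-17)] + [(-3)·47 − (-35)·4] + [(-35)·27 − (-7)·47] + [(-7)·(-19) − 52·27] + [52·(-39) − 38·(-19)]| = 4880, so the area is 2440.
Along each edge there are gcd(|Δx|,|Δy|)+1 lattice points, so counting each shared vertex once the boundary has gcd(61,22) + gcd(20,21) + gcd(32,43) + gcd(28,20) + gcd(59,46) + gcd(14,20) = 1+1+1+4+1+2 = 10.
Pick's theorem gives I = A − B/2 + 1 = 2440 − 10/2 + 1 = 2436, so the closed region contains I + B = 2436 + 10 = 2446 lattice points.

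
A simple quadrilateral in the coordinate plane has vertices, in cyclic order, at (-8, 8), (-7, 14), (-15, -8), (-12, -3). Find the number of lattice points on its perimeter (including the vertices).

The number of boundary lattice points is Σ gcd(|Δx|,|Δy|) = gcd(1,6) + gcd(8,22) + gcd(3,5) + gcd(4,11) = 1+2+1+1 = 5.

5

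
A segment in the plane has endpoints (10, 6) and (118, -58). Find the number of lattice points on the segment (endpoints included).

5

The number of lattice points on a segment between lattice points is gcd(|Δx|,|Δy|) + 1 = gcd(108,64) + 1 = 4 + 1 = 5.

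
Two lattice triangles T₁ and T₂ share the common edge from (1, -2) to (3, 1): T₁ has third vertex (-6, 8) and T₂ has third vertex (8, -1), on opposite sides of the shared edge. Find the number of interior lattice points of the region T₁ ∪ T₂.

The union is the simple quadrilateral with vertices (1, -2), (-6, 8), (3, 1), (8, -1) in order.
The shoelace formula gives twice the area as |(1·8 − (-6)·(-2)) + ((-6)·1 − 3·8) + (3·(-1) − 8·1) + (8·(-2) − 1·(-1))| = 60, so the area is 30.
Along each edge there are gcd(|Δx|,|Δy|)+1 lattice points, so counting each shared vertex once the boundary has gcd(7,10) + gcd(9,7) + gcd(5,2) + gcd(7,1) = 1+1+1+1 = 4.
By Pick's theorem I = A − B/2 + 1 = 30 − 4/2 + 1 = 29.

29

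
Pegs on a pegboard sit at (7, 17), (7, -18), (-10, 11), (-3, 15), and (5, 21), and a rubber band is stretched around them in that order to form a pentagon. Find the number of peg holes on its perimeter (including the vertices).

41

Along each edge there are gcd(|Δx|,|Δy|)+1 lattice points, so counting each shared vertex once the boundary has gcd(0,35) + gcd(17,29) + gcd(7,4) + gcd(8,6) + gcd(2,4) = 35+1+1+2+2 = 41.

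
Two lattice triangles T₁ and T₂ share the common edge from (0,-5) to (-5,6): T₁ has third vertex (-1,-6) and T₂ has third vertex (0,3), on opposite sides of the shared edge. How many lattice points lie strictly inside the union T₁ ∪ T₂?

The union is the simple quadrilateral with vertices (0,-5), (-1,-6), (-5,6), (0,3) in order.
By the shoelace formula, twice the signed area is |[0·(-6) − (-1)·(-5)] + [(-1)·6 − (-5)·(-6)] + [(-5)·3 − 0·6] + [0·(-5) − 0·3]| = 56, so the area is 28.
Along each edge there are gcd(|Δx|,|Δy|)+1 lattice points, so counting each shared vertex once the boundary has gcd(1,1) + gcd(4,12) + gcd(5,3) + gcd(0,8) = 1+4+1+8 = 14.
By Pick's theorem I = A − B/2 + 1 = 28 − 14/2 + 1 = 22.

22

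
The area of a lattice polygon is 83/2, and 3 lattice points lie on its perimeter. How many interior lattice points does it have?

41

From Pick's theorem, I = A − B/2 + 1 = 83/2 − 3/2 + 1 = 41.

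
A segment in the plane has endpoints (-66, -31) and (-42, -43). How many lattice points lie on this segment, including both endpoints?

The number of lattice points on a segment between lattice points is gcd(|Δx|,|Δy|) + 1 = gcd(24,12) + 1 = 12 + 1 = 13.

13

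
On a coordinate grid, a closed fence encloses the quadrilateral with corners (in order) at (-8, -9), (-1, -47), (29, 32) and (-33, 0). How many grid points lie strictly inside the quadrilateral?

1524

By the shoelace formula, twice the signed area is |[(-8)·(-47) − (-1)·(-9)] + [(-1)·32 − 29·(-47)] + [29·0 − (-33)·32] + [(-33)·(-9) − (-8)·0]| = 3051, so the area is 1525.5.
The number of boundary lattice points is Σ gcd(|Δx|,|Δy|) = gcd(7,38) + gcd(30,79) + gcd(62,32) + gcd(25,9) = 1+1+2+1 = 5.
By Pick's theorem A = I + B/2 − 1, so I = 1525.5 − 5/2 + 1 = 1524.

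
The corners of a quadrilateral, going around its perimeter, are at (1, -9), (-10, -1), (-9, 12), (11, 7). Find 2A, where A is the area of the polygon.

521

Using the shoelace formula, 2A = |(1·(-1) − (-10)·(-9)) + ((-10)·12 − (-9)·(-1)) + ((-9)·7 − 11·12) + (11·(-9) − 1·7)| = 521, so the area is 260.5.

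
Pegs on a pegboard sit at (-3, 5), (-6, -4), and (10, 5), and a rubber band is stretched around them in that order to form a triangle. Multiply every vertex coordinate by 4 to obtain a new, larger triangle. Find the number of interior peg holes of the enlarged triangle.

The shoelace formula gives twice the area as |((-3)·(-4) − (-6)·5) + ((-6)·5 − 10·(-4)) + (10·5 − (-3)·5)| = 117, so the area is 117/2.
Summing gcd(|Δx|,|Δy|) over the edges gives the boundary count: gcd(3,9) + gcd(16,9) + gcd(13,0) = 3+1+13 = 17.
Scaling by 4 multiplies the area by 4² = 16 (so the new area is 936) and multiplies the boundary lattice-point count by 4, giving 68.
By Pick's theorem, the interior count of the dilated polygon is 936 − 68/2 + 1 = 903.

903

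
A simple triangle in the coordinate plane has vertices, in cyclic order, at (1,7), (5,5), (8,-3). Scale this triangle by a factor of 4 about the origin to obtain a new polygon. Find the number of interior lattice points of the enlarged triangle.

201

The shoelace formula gives twice the area as |(1·5 − 5·7) + (5·(-3) − 8·5) + (8·7 − 1·(-3))| = 26, so the area is 13.
Summing gcd(|Δx|,|Δy|) over the edges gives the boundary count: gcd(4,2) + gcd(3,8) + gcd(7,10) = 2+1+1 = 4.
Scaling by 4 multiplies the area by 4² = 16 (so the new area is 208) and multiplies the boundary lattice-point count by 4, giving 16.
By Pick's theorem, the interior count of the dilated polygon is 208 − 16/2 + 1 = 201.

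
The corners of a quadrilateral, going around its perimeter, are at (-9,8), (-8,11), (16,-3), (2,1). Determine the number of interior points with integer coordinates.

68

By the shoelace formula, twice the signed area is |((-9)·11 − (-8)·8) + ((-8)·(-3) − 16·11) + (16·1 − 2·(-3)) + (2·8 − (-9)·1)| = 140, so the area is 70.
Along each edge there are gcd(|Δx|,|Δy|)+1 lattice points, so counting each shared vertex once the boundary has gcd(1,3) + gcd(24,14) + gcd(14,4) + gcd(11,7) = 1+2+2+1 = 6.
By Pick's theorem A = I + B/2 − 1, so I = 70 − 6/2 + 1 = 68.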